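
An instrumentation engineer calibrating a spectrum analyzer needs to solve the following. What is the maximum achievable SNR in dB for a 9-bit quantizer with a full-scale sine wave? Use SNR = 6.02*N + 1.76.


Theoretical SNR for a full-scale sinusoid:
SNR = 6.02 * N + 1.76
    = 6.02 * 9 + 1.76
    = 54.18 + 1.76
    = 55.94 dB

55.94 dB


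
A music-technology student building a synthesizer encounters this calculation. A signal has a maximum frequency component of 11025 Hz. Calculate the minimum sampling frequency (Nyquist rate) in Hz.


The Nyquist rate is twice the maximum frequency component.
fs_min = 2 * fmax
      = 2 * 11025
      = 22050 Hz

22050


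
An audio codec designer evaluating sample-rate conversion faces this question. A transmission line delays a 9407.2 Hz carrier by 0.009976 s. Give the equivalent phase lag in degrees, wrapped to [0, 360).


Phase shift from frequency and time delay:
phi = 360 * f * t_delay
    = 360 * 9407.2 * 0.009976
    = 33784.64 degrees
    mod 360 = 304.64 degrees

304.64 degrees


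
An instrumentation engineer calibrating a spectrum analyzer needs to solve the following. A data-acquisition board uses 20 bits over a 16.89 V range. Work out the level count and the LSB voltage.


Step 1 — number of quantization levels:
L = 2^N = 2^20 = 1048576

Step 2 — LSB step size:
delta = Vfs / L
      = 16.89 / 1048576
      = 1.611e-05 V

Levels = 1048576; step size = 1.611e-05 V


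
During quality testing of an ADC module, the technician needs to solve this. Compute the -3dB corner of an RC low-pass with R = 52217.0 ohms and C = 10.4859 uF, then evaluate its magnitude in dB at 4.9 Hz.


Step 1 — cutoff frequency:
fc = 1 / (2*pi*R*C)
C = 10.4859 uF = 1.04859e-05 F
fc = 1 / (2*pi*52217.0*1.04859e-05)
   = 0.290672 Hz

Step 2 — magnitude at f = 4.9 Hz:
|H(f)| = 1 / sqrt(1 + (f/fc)^2)
f/fc = 4.9 / 0.290672 = 16.857489
|H| = 1 / sqrt(1 + 284.174935) = 0.0592167
|H|_dB = 20*log10(0.0592167) = -24.55 dB

fc = 0.290672 Hz; |H(4.9 Hz)| = -24.55 dB


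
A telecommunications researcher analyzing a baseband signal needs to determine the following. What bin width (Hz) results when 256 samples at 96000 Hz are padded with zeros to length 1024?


Frequency resolution after zero-padding:
N_padded = 256 * 4 = 1024
df = fs / N_padded
   = 96000 / 1024
   = 93.75 Hz

93.75 Hz


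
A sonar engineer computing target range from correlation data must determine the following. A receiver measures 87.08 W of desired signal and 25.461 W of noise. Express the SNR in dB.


SNR in decibels:
SNR = 10 * log10(Ps / Pn)
    = 10 * log10(87.08 / 25.461)
    = 10 * log10(3.4201)
    = 10 * 0.534
    = 5.34 dB

5.34 dB


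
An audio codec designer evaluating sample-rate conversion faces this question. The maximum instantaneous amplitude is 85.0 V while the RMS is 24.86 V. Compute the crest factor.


Crest factor is the ratio of peak to RMS:
CF = V_peak / V_rms
   = 85.0 / 24.86
   = 3.4191

3.4191


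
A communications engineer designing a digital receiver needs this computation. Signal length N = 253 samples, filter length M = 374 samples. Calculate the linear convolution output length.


Linear convolution output length:
L = N + M - 1
  = 253 + 374 - 1
  = 626 samples

626


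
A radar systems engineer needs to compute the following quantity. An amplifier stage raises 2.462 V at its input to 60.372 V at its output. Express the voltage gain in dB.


Voltage gain in dB:
G = 20 * log10(Vout / Vin)
  = 20 * log10(60.372 / 2.462)
  = 20 * log10(24.521527)
  = 20 * 1.389548
  = 27.79 dB

27.79 dB


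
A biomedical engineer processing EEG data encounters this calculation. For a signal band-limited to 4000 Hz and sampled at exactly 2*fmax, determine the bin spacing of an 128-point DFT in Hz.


Step 1 — Nyquist sampling rate:
fs = 2 * fmax = 2 * 4000 = 8000 Hz

Step 2 — DFT bin spacing:
df = fs / N = 8000 / 128 = 62.5 Hz

62.5 Hz


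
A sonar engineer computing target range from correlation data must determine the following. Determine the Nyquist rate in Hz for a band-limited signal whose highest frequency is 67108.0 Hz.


The Nyquist rate is twice the maximum frequency component.
fs_min = 2 * fmax
      = 2 * 67108.0
      = 134216.0 Hz

134216.0


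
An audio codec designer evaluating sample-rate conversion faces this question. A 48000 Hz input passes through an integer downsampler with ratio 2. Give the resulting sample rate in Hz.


Decimation reduces the sample rate:
fs_out = fs_in / M
       = 48000 / 2
       = 24000.0 Hz

24000.0 Hz


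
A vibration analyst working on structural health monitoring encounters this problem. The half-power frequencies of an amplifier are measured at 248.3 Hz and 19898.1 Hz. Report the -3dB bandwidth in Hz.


Bandwidth is the difference of -3dB frequencies:
BW = f_high - f_low
   = 19898.1 - 248.3
   = 19649.8 Hz

19649.8 Hz


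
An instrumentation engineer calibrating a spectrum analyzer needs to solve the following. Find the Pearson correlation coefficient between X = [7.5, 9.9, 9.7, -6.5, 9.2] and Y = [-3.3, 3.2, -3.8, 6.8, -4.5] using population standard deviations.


Pearson correlation coefficient (population):
r = cov(X,Y) / (std(X) * std(Y))
Mean X = 5.96, Mean Y = -0.32
Cov(X,Y) = -21.1988
Std(X) = 6.287002, Std(Y) = 4.506617
r = -0.7482

-0.7482


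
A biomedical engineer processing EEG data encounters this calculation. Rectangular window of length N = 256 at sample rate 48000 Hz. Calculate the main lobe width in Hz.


Main lobe width for a rectangular window:
Width = 2 * fs / N
      = 2 * 48000 / 256
      = 96000 / 256
      = 375.0 Hz

375.0 Hz


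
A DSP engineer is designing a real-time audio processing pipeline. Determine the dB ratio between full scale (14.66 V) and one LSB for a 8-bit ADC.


Dynamic range from full-scale to LSB:
V_min = V_max / 2^bits = 14.66 / 2^8
DR = 20 * log10(V_max / V_min)
   = 20 * log10(2^8)
   = 20 * 8 * log10(2)
   = 48.16 dB

48.16 dB


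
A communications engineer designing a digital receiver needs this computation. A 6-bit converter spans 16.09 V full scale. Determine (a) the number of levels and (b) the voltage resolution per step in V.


Step 1 — number of quantization levels:
L = 2^N = 2^6 = 64

Step 2 — LSB step size:
delta = Vfs / L
      = 16.09 / 64
      = 0.25140625 V

Levels = 64; step size = 0.25140625 V


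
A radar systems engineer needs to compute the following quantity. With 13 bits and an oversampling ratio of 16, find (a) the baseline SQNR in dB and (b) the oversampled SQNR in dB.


Step 1 — baseline SQNR at Nyquist:
SQNR_base = 6.02*N + 1.76
          = 6.02*13 + 1.76
          = 80.02 dB

Step 2 — oversampling processing gain:
G = 10*log10(OSR) = 10*log10(16) = 12.04 dB

Step 3 — total:
SQNR_total = 80.02 + 12.04 = 92.06 dB

Base SQNR = 80.02 dB; oversampled SQNR = 92.06 dB


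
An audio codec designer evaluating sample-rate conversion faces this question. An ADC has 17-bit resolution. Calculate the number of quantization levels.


Number of quantization levels = 2^N
= 2^17
= 131072

131072


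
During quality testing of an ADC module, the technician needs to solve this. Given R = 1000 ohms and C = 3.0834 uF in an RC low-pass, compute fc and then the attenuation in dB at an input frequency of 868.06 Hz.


Step 1 — cutoff frequency:
fc = 1 / (2*pi*R*C)
C = 3.0834 uF = 3.0834e-06 F
fc = 1 / (2*pi*1000*3.0834e-06)
   = 51.6167 Hz

Step 2 — magnitude at f = 868.06 Hz:
|H(f)| = 1 / sqrt(1 + (f/fc)^2)
f/fc = 868.06 / 51.6167 = 16.817425
|H| = 1 / sqrt(1 + 282.825784) = 0.0593573
|H|_dB = 20*log10(0.0593573) = -24.53 dB

fc = 51.6167 Hz; |H(868.06 Hz)| = -24.53 dB


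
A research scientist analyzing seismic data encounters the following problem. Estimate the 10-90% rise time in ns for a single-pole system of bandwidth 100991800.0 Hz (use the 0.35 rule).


Rise time from bandwidth relationship:
tr = 0.35 / BW
   = 0.35 / 100991800.0
   = 3.465627902e-09 s
   = 3.4656 ns

3.4656 ns


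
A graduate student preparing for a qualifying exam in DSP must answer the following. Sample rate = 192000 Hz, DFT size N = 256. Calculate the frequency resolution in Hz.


DFT frequency resolution:
df = fs / N
   = 192000 / 256
   = 750.0 Hz

750.0 Hz


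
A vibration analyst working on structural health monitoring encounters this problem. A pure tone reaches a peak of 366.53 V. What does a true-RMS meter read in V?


RMS voltage for a sinusoidal waveform:
V_rms = V_peak / sqrt(2)
      = 366.53 / 1.414214
      = 259.176 V

259.176 V


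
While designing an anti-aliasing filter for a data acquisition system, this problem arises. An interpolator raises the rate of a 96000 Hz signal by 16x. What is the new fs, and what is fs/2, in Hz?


Step 1 — output sample rate after interpolation by L:
fs_out = L * fs_in = 16 * 96000 = 1536000 Hz

Step 2 — Nyquist frequency of the output stream:
f_Nyq = fs_out / 2 = 1536000 / 2 = 768000.0 Hz

fs_out = 1536000 Hz; f_Nyquist = 768000.0 Hz


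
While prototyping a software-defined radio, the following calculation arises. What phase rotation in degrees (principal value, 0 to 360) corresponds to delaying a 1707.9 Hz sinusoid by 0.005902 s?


Phase shift from frequency and time delay:
phi = 360 * f * t_delay
    = 360 * 1707.9 * 0.005902
    = 3628.81 degrees
    mod 360 = 28.81 degrees

28.81 degrees


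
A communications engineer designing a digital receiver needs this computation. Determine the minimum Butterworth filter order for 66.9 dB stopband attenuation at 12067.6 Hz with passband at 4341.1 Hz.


Butterworth filter order formula:
n = log10(10^(A/10) - 1) / (2 * log10(f_stop/f_pass))
10^(66.9/10) - 1 = 4897787.1937
f_stop/f_pass = 12067.6 / 4341.1 = 2.7798
n = 7.5334 -> ceil = 8

8


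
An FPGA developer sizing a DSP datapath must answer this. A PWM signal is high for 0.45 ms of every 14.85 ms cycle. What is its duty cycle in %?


Duty cycle as a percentage:
DC = (t_on / T) * 100
   = (0.45 / 14.85) * 100
   = 0.030303 * 100
   = 3.03 %

3.03 %


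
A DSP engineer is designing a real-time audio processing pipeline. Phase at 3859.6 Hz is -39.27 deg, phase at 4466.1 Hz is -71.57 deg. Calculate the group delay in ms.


Group delay from phase difference:
tau = -d(phi)/d(omega)
d(phi) = -32.3 deg = -0.563741 rad
d(omega) = 2*pi*(4466.1 - 3859.6) = 3810.7519 rad/s
tau = -(-0.563741) / 3810.7519
    = 0.1479 ms

0.1479 ms


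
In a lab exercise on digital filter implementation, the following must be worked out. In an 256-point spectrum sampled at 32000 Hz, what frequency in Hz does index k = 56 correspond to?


Frequency of DFT bin k:
f_k = k * fs / N
    = 56 * 32000 / 256
    = 1792000 / 256
    = 7000.0 Hz

7000.0 Hz


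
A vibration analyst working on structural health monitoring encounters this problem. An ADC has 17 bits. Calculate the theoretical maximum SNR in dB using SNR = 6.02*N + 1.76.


Theoretical SNR for a full-scale sinusoid:
SNR = 6.02 * N + 1.76
    = 6.02 * 17 + 1.76
    = 102.34 + 1.76
    = 104.1 dB

104.1 dB


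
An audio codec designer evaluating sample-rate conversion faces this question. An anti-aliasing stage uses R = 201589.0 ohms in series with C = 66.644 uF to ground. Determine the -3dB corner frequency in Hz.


Cutoff frequency of a first-order RC filter:
fc = 1 / (2 * pi * R * C)
C = 66.644 uF = 6.6644e-05 F
fc = 1 / (2 * pi * 201589.0 * 6.6644e-05)
   = 1 / 84.412692782296
   = 0.011847 Hz

0.011847 Hz


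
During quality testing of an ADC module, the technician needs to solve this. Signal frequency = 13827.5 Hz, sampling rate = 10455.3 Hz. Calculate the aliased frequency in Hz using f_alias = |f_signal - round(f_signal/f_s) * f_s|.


Compute the nearest integer multiple of fs to the signal:
n = round(13827.5 / 10455.3) = 1
f_alias = |13827.5 - 1 * 10455.3|
        = |13827.5 - 10455.3|
        = 3372.2 Hz

3372.2


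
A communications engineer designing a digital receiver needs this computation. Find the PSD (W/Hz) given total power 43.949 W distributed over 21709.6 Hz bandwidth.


Power spectral density:
PSD = P / BW
    = 43.949 / 21709.6
    = 0.0020244 W/Hz

0.0020244 W/Hz


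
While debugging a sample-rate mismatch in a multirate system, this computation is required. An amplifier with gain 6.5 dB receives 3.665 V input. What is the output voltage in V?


Output voltage from dB gain:
V_out = V_in * 10^(gain_dB / 20)
      = 3.665 * 10^(6.5 / 20)
      = 3.665 * 2.113489
      = 7.7459 V

7.7459 V


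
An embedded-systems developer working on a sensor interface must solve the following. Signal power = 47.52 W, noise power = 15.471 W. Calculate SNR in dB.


SNR in decibels:
SNR = 10 * log10(Ps / Pn)
    = 10 * log10(47.52 / 15.471)
    = 10 * log10(3.0716)
    = 10 * 0.4874
    = 4.87 dB

4.87 dB


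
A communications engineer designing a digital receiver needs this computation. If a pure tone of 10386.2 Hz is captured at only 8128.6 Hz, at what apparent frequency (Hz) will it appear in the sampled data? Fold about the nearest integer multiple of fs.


Compute the nearest integer multiple of fs to the signal:
n = round(10386.2 / 8128.6) = 1
f_alias = |10386.2 - 1 * 8128.6|
        = |10386.2 - 8128.6|
        = 2257.6 Hz

2257.6


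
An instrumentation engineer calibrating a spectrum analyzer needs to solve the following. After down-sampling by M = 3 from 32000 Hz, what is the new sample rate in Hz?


Decimation reduces the sample rate:
fs_out = fs_in / M
       = 32000 / 3
       = 10666.6667 Hz

10666.6667 Hz


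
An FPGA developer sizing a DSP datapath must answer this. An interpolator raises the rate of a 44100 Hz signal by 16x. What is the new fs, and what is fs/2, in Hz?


Step 1 — output sample rate after interpolation by L:
fs_out = L * fs_in = 16 * 44100 = 705600 Hz

Step 2 — Nyquist frequency of the output stream:
f_Nyq = fs_out / 2 = 705600 / 2 = 352800.0 Hz

fs_out = 705600 Hz; f_Nyquist = 352800.0 Hz


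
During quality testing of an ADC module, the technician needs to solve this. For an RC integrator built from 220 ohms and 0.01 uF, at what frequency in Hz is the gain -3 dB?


Cutoff frequency of a first-order RC filter:
fc = 1 / (2 * pi * R * C)
C = 0.01 uF = 1e-08 F
fc = 1 / (2 * pi * 220 * 1e-08)
   = 1 / 1.3823007675795e-05
   = 72343.155951 Hz

72343.155951 Hz


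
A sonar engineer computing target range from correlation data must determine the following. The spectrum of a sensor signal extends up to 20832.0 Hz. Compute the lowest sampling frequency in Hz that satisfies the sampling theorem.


The Nyquist rate is twice the maximum frequency component.
fs_min = 2 * fmax
      = 2 * 20832.0
      = 41664.0 Hz

41664.0


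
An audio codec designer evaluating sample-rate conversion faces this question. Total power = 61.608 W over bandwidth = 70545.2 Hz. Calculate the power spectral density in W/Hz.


Power spectral density:
PSD = P / BW
    = 61.608 / 70545.2
    = 0.00087331 W/Hz

0.00087331 W/Hz


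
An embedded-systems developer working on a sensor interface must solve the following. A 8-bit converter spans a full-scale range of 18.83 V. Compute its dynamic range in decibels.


Dynamic range from full-scale to LSB:
V_min = V_max / 2^bits = 18.83 / 2^8
DR = 20 * log10(V_max / V_min)
   = 20 * log10(2^8)
   = 20 * 8 * log10(2)
   = 48.16 dB

48.16 dB


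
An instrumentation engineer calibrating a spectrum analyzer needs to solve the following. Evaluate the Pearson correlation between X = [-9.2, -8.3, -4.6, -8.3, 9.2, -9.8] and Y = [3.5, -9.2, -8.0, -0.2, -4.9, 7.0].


Pearson correlation coefficient (population):
r = cov(X,Y) / (std(X) * std(Y))
Mean X = -5.1667, Mean Y = -1.9667
Cov(X,Y) = -15.337778
Std(X) = 6.634422, Std(Y) = 5.9264
r = -0.3901

-0.3901


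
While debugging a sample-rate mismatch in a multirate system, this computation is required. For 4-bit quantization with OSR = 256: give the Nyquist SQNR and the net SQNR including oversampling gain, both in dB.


Step 1 — baseline SQNR at Nyquist:
SQNR_base = 6.02*N + 1.76
          = 6.02*4 + 1.76
          = 25.84 dB

Step 2 — oversampling processing gain:
G = 10*log10(OSR) = 10*log10(256) = 24.08 dB

Step 3 — total:
SQNR_total = 25.84 + 24.08 = 49.92 dB

Base SQNR = 25.84 dB; oversampled SQNR = 49.92 dB


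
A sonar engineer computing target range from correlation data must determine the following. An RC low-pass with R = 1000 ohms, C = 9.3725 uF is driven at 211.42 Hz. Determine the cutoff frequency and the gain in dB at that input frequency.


Step 1 — cutoff frequency:
fc = 1 / (2*pi*R*C)
C = 9.3725 uF = 9.3725e-06 F
fc = 1 / (2*pi*1000*9.3725e-06)
   = 16.9811 Hz

Step 2 — magnitude at f = 211.42 Hz:
|H(f)| = 1 / sqrt(1 + (f/fc)^2)
f/fc = 211.42 / 16.9811 = 12.450312
|H| = 1 / sqrt(1 + 155.010269) = 0.0800614
|H|_dB = 20*log10(0.0800614) = -21.93 dB

fc = 16.9811 Hz; |H(211.42 Hz)| = -21.93 dB


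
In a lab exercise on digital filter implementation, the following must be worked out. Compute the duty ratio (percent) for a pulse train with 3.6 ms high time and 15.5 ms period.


Duty cycle as a percentage:
DC = (t_on / T) * 100
   = (3.6 / 15.5) * 100
   = 0.232258 * 100
   = 23.23 %

23.23 %


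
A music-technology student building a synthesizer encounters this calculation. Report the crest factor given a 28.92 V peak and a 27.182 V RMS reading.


Crest factor is the ratio of peak to RMS:
CF = V_peak / V_rms
   = 28.92 / 27.182
   = 1.0639

1.0639


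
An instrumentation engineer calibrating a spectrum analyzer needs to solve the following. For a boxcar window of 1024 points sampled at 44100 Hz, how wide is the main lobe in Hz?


Main lobe width for a rectangular window:
Width = 2 * fs / N
      = 2 * 44100 / 1024
      = 88200 / 1024
      = 86.133 Hz

86.133 Hz


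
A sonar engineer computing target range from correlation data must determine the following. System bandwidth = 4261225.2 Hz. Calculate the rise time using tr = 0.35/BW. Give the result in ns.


Rise time from bandwidth relationship:
tr = 0.35 / BW
   = 0.35 / 4261225.2
   = 8.213600164e-08 s
   = 82.136 ns

82.136 ns


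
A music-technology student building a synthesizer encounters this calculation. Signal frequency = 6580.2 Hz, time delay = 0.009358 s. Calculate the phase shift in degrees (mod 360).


Phase shift from frequency and time delay:
phi = 360 * f * t_delay
    = 360 * 6580.2 * 0.009358
    = 22167.9 degrees
    mod 360 = 207.9 degrees

207.9 degrees


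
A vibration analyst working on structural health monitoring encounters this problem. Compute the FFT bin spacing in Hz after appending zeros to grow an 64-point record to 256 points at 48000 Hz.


Frequency resolution after zero-padding:
N_padded = 64 * 4 = 256
df = fs / N_padded
   = 48000 / 256
   = 187.5 Hz

187.5 Hz


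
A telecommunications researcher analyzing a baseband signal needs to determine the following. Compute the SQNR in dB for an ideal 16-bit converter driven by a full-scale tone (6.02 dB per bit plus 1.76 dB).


Theoretical SNR for a full-scale sinusoid:
SNR = 6.02 * N + 1.76
    = 6.02 * 16 + 1.76
    = 96.32 + 1.76
    = 98.08 dB

98.08 dB


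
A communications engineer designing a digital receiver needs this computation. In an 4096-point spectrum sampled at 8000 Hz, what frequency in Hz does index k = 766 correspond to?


Frequency of DFT bin k:
f_k = k * fs / N
    = 766 * 8000 / 4096
    = 6128000 / 4096
    = 1496.094 Hz

1496.094 Hz


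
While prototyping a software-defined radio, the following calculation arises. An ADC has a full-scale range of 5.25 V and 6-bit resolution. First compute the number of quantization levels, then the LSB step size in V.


Step 1 — number of quantization levels:
L = 2^N = 2^6 = 64

Step 2 — LSB step size:
delta = Vfs / L
      = 5.25 / 64
      = 0.08203125 V

Levels = 64; step size = 0.08203125 V


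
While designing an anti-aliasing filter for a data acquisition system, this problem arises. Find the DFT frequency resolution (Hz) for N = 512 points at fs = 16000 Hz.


DFT frequency resolution:
df = fs / N
   = 16000 / 512
   = 31.25 Hz

31.25 Hz


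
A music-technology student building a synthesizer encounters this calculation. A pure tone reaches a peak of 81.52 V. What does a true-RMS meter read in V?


RMS voltage for a sinusoidal waveform:
V_rms = V_peak / sqrt(2)
      = 81.52 / 1.414214
      = 57.643 V

57.643 V


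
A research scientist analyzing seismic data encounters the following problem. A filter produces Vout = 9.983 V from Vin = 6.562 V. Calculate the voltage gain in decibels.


Voltage gain in dB:
G = 20 * log10(Vout / Vin)
  = 20 * log10(9.983 / 6.562)
  = 20 * log10(1.521335)
  = 20 * 0.182225
  = 3.64 dB

3.64 dB


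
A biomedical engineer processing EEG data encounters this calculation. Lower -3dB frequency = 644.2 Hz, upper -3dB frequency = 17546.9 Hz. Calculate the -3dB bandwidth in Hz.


Bandwidth is the difference of -3dB frequencies:
BW = f_high - f_low
   = 17546.9 - 644.2
   = 16902.7 Hz

16902.7 Hz


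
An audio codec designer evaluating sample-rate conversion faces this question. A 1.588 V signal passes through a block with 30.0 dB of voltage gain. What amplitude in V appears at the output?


Output voltage from dB gain:
V_out = V_in * 10^(gain_dB / 20)
      = 1.588 * 10^(30.0 / 20)
      = 1.588 * 31.622777
      = 50.217 V

50.217 V


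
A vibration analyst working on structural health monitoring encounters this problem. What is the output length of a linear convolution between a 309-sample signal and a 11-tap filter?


Linear convolution output length:
L = N + M - 1
  = 309 + 11 - 1
  = 319 samples

319


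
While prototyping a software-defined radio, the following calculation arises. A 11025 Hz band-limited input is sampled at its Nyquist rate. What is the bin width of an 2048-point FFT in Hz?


Step 1 — Nyquist sampling rate:
fs = 2 * fmax = 2 * 11025 = 22050 Hz

Step 2 — DFT bin spacing:
df = fs / N = 22050 / 2048 = 10.7666 Hz

10.7666 Hz


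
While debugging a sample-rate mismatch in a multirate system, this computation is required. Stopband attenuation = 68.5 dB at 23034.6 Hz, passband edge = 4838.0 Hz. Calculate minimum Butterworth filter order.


Butterworth filter order formula:
n = log10(10^(A/10) - 1) / (2 * log10(f_stop/f_pass))
10^(68.5/10) - 1 = 7079456.8438
f_stop/f_pass = 23034.6 / 4838.0 = 4.7612
n = 5.0537 -> ceil = 6

6


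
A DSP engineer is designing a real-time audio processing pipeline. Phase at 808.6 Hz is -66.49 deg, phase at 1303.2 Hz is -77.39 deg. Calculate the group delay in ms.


Group delay from phase difference:
tau = -d(phi)/d(omega)
d(phi) = -10.9 deg = -0.190241 rad
d(omega) = 2*pi*(1303.2 - 808.6) = 3107.6635 rad/s
tau = -(-0.190241) / 3107.6635
    = 0.0612 ms

0.0612 ms


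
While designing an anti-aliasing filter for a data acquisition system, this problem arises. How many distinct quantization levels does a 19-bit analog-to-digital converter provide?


Number of quantization levels = 2^N
= 2^19
= 524288

524288


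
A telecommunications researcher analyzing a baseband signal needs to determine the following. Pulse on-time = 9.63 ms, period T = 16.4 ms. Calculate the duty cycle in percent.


Duty cycle as a percentage:
DC = (t_on / T) * 100
   = (9.63 / 16.4) * 100
   = 0.587195 * 100
   = 58.72 %

58.72 %


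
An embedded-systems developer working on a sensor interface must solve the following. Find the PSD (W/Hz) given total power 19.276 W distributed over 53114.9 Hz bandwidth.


Power spectral density:
PSD = P / BW
    = 19.276 / 53114.9
    = 0.00036291 W/Hz

0.00036291 W/Hz


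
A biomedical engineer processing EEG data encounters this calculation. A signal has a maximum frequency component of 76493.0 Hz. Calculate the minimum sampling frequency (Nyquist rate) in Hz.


The Nyquist rate is twice the maximum frequency component.
fs_min = 2 * fmax
      = 2 * 76493.0
      = 152986.0 Hz

152986.0


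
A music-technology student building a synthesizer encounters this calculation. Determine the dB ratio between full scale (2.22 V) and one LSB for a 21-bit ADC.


Dynamic range from full-scale to LSB:
V_min = V_max / 2^bits = 2.22 / 2^21
DR = 20 * log10(V_max / V_min)
   = 20 * log10(2^21)
   = 20 * 21 * log10(2)
   = 126.43 dB

126.43 dB


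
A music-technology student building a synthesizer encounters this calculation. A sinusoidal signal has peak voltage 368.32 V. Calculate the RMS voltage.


RMS voltage for a sinusoidal waveform:
V_rms = V_peak / sqrt(2)
      = 368.32 / 1.414214
      = 260.442 V

260.442 V


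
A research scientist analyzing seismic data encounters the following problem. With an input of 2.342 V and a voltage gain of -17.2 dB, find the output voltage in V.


Output voltage from dB gain:
V_out = V_in * 10^(gain_dB / 20)
      = 2.342 * 10^(-17.2 / 20)
      = 2.342 * 0.138038
      = 0.3233 V

0.3233 V


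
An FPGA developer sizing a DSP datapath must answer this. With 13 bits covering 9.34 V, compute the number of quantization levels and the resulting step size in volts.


Step 1 — number of quantization levels:
L = 2^N = 2^13 = 8192

Step 2 — LSB step size:
delta = Vfs / L
      = 9.34 / 8192
      = 0.00114014 V

Levels = 8192; step size = 0.00114014 V


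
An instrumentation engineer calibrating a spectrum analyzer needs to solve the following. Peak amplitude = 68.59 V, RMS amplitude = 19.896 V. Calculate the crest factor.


Crest factor is the ratio of peak to RMS:
CF = V_peak / V_rms
   = 68.59 / 19.896
   = 3.4474

3.4474


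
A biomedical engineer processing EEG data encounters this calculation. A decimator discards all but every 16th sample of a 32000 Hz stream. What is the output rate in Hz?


Decimation reduces the sample rate:
fs_out = fs_in / M
       = 32000 / 16
       = 2000.0 Hz

2000.0 Hz


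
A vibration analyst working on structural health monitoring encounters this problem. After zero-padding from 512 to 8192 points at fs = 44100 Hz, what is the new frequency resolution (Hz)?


Frequency resolution after zero-padding:
N_padded = 512 * 16 = 8192
df = fs / N_padded
   = 44100 / 8192
   = 5.3833 Hz

5.3833 Hz


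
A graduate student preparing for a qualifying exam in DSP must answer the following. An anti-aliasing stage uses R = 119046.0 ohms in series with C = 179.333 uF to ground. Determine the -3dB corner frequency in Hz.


Cutoff frequency of a first-order RC filter:
fc = 1 / (2 * pi * R * C)
C = 179.333 uF = 0.000179333 F
fc = 1 / (2 * pi * 119046.0 * 0.000179333)
   = 1 / 134.13894600605
   = 0.007455 Hz

0.007455 Hz


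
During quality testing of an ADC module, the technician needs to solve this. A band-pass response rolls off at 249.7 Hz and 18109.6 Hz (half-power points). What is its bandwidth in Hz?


Bandwidth is the difference of -3dB frequencies:
BW = f_high - f_low
   = 18109.6 - 249.7
   = 17859.9 Hz

17859.9 Hz


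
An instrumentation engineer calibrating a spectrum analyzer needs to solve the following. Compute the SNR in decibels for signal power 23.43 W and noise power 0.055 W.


SNR in decibels:
SNR = 10 * log10(Ps / Pn)
    = 10 * log10(23.43 / 0.055)
    = 10 * log10(426.0)
    = 10 * 2.6294
    = 26.29 dB

26.29 dB


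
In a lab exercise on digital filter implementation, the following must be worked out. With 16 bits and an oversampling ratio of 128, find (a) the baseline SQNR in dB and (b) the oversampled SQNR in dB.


Step 1 — baseline SQNR at Nyquist:
SQNR_base = 6.02*N + 1.76
          = 6.02*16 + 1.76
          = 98.08 dB

Step 2 — oversampling processing gain:
G = 10*log10(OSR) = 10*log10(128) = 21.07 dB

Step 3 — total:
SQNR_total = 98.08 + 21.07 = 119.15 dB

Base SQNR = 98.08 dB; oversampled SQNR = 119.15 dB


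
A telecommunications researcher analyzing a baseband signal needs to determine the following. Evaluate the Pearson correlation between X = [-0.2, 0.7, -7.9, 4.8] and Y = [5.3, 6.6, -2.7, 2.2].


Pearson correlation coefficient (population):
r = cov(X,Y) / (std(X) * std(Y))
Mean X = -0.65, Mean Y = 2.85
Cov(X,Y) = 10.715
Std(X) = 4.590479, Std(Y) = 3.580852
r = 0.6519

0.6519


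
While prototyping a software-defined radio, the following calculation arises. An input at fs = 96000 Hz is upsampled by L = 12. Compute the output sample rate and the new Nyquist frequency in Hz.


Step 1 — output sample rate after interpolation by L:
fs_out = L * fs_in = 12 * 96000 = 1152000 Hz

Step 2 — Nyquist frequency of the output stream:
f_Nyq = fs_out / 2 = 1152000 / 2 = 576000.0 Hz

fs_out = 1152000 Hz; f_Nyquist = 576000.0 Hz


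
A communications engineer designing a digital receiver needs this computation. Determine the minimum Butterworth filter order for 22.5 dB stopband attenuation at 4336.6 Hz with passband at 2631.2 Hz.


Butterworth filter order formula:
n = log10(10^(A/10) - 1) / (2 * log10(f_stop/f_pass))
10^(22.5/10) - 1 = 176.8279
f_stop/f_pass = 4336.6 / 2631.2 = 1.6481
n = 5.1788 -> ceil = 6

6


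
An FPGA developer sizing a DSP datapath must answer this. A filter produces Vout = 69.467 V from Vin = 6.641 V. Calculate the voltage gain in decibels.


Voltage gain in dB:
G = 20 * log10(Vout / Vin)
  = 20 * log10(69.467 / 6.641)
  = 20 * log10(10.460322)
  = 20 * 1.019545
  = 20.39 dB

20.39 dB


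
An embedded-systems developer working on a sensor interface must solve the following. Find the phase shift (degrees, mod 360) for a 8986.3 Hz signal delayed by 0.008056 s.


Phase shift from frequency and time delay:
phi = 360 * f * t_delay
    = 360 * 8986.3 * 0.008056
    = 26061.71 degrees
    mod 360 = 141.71 degrees

141.71 degrees


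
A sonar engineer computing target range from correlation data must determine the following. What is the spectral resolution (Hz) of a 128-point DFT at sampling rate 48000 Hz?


DFT frequency resolution:
df = fs / N
   = 48000 / 128
   = 375.0 Hz

375.0 Hz


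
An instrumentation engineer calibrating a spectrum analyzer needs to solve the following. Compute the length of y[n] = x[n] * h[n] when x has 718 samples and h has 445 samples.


Linear convolution output length:
L = N + M - 1
  = 718 + 445 - 1
  = 1162 samples

1162


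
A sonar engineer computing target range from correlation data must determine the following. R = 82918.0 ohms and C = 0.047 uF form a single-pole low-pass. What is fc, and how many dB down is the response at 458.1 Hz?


Step 1 — cutoff frequency:
fc = 1 / (2*pi*R*C)
C = 0.047 uF = 4.7e-08 F
fc = 1 / (2*pi*82918.0*4.7e-08)
   = 40.8388 Hz

Step 2 — magnitude at f = 458.1 Hz:
|H(f)| = 1 / sqrt(1 + (f/fc)^2)
f/fc = 458.1 / 40.8388 = 11.217274
|H| = 1 / sqrt(1 + 125.827236) = 0.0887961
|H|_dB = 20*log10(0.0887961) = -21.03 dB

fc = 40.8388 Hz; |H(458.1 Hz)| = -21.03 dB


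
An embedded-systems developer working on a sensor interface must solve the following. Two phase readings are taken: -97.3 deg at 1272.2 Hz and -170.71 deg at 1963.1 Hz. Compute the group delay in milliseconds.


Group delay from phase difference:
tau = -d(phi)/d(omega)
d(phi) = -73.41 deg = -1.281246 rad
d(omega) = 2*pi*(1963.1 - 1272.2) = 4341.0527 rad/s
tau = -(-1.281246) / 4341.0527
    = 0.2951 ms

0.2951 ms


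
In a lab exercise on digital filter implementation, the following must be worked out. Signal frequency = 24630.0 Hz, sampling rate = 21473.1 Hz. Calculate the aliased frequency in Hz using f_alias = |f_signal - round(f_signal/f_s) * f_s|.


Compute the nearest integer multiple of fs to the signal:
n = round(24630.0 / 21473.1) = 1
f_alias = |24630.0 - 1 * 21473.1|
        = |24630.0 - 21473.1|
        = 3156.9 Hz

3156.9


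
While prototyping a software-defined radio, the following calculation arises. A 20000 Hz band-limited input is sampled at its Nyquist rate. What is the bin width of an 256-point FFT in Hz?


Step 1 — Nyquist sampling rate:
fs = 2 * fmax = 2 * 20000 = 40000 Hz

Step 2 — DFT bin spacing:
df = fs / N = 40000 / 256 = 156.25 Hz

156.25 Hz


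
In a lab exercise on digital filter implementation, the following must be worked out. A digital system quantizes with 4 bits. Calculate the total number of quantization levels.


Number of quantization levels = 2^N
= 2^4
= 16

16


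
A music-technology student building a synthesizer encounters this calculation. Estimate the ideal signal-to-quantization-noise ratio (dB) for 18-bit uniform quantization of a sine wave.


Theoretical SNR for a full-scale sinusoid:
SNR = 6.02 * N + 1.76
    = 6.02 * 18 + 1.76
    = 108.36 + 1.76
    = 110.12 dB

110.12 dB


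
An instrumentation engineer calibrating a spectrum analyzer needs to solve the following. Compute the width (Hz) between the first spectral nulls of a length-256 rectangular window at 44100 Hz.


Main lobe width for a rectangular window:
Width = 2 * fs / N
      = 2 * 44100 / 256
      = 88200 / 256
      = 344.531 Hz

344.531 Hz


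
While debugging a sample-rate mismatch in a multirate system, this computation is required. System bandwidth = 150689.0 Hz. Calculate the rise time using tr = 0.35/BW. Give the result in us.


Rise time from bandwidth relationship:
tr = 0.35 / BW
   = 0.35 / 150689.0
   = 2.322664561e-06 s
   = 2.3227 us

2.3227 us


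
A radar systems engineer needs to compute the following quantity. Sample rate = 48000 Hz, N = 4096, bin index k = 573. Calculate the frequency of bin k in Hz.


Frequency of DFT bin k:
f_k = k * fs / N
    = 573 * 48000 / 4096
    = 27504000 / 4096
    = 6714.844 Hz

6714.844 Hz


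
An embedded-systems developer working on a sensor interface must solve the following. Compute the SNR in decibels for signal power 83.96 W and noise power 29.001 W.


SNR in decibels:
SNR = 10 * log10(Ps / Pn)
    = 10 * log10(83.96 / 29.001)
    = 10 * log10(2.8951)
    = 10 * 0.4617
    = 4.62 dB

4.62 dB


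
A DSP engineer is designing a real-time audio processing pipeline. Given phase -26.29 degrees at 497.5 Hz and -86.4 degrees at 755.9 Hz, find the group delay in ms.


Group delay from phase difference:
tau = -d(phi)/d(omega)
d(phi) = -60.11 deg = -1.049117 rad
d(omega) = 2*pi*(755.9 - 497.5) = 1623.5751 rad/s
tau = -(-1.049117) / 1623.5751
    = 0.6462 ms

0.6462 ms


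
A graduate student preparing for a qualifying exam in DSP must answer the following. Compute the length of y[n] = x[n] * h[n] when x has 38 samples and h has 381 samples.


Linear convolution output length:
L = N + M - 1
  = 38 + 381 - 1
  = 418 samples

418


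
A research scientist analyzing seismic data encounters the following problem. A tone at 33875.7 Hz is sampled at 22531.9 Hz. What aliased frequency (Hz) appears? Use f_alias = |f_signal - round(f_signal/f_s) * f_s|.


Compute the nearest integer multiple of fs to the signal:
n = round(33875.7 / 22531.9) = 2
f_alias = |33875.7 - 2 * 22531.9|
        = |33875.7 - 45063.8|
        = 11188.1 Hz

11188.1


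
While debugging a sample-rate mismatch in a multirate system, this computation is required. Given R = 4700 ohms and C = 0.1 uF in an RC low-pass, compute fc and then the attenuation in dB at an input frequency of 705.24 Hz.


Step 1 — cutoff frequency:
fc = 1 / (2*pi*R*C)
C = 0.1 uF = 1e-07 F
fc = 1 / (2*pi*4700*1e-07)
   = 338.628 Hz

Step 2 — magnitude at f = 705.24 Hz:
|H(f)| = 1 / sqrt(1 + (f/fc)^2)
f/fc = 705.24 / 338.628 = 2.082639
|H| = 1 / sqrt(1 + 4.337385) = 0.4328483
|H|_dB = 20*log10(0.4328483) = -7.27 dB

fc = 338.628 Hz; |H(705.24 Hz)| = -7.27 dB


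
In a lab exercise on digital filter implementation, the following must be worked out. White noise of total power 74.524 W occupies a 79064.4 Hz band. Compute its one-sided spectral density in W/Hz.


Power spectral density:
PSD = P / BW
    = 74.524 / 79064.4
    = 0.00094257 W/Hz

0.00094257 W/Hz


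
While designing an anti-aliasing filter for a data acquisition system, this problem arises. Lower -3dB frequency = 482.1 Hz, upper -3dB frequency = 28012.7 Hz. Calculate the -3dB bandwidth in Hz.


Bandwidth is the difference of -3dB frequencies:
BW = f_high - f_low
   = 28012.7 - 482.1
   = 27530.6 Hz

27530.6 Hz


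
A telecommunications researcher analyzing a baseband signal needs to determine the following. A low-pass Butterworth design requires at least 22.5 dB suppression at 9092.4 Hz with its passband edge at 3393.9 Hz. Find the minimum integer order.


Butterworth filter order formula:
n = log10(10^(A/10) - 1) / (2 * log10(f_stop/f_pass))
10^(22.5/10) - 1 = 176.8279
f_stop/f_pass = 9092.4 / 3393.9 = 2.679
n = 2.6258 -> ceil = 3

3


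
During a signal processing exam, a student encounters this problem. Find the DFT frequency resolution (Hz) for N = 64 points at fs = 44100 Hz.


DFT frequency resolution:
df = fs / N
   = 44100 / 64
   = 689.0625 Hz

689.0625 Hz


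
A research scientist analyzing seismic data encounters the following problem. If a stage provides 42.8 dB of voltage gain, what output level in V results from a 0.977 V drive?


Output voltage from dB gain:
V_out = V_in * 10^(gain_dB / 20)
      = 0.977 * 10^(42.8 / 20)
      = 0.977 * 138.038426
      = 134.8635 V

134.8635 V


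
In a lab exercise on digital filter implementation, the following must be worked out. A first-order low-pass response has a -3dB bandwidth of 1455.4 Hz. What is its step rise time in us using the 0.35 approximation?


Rise time from bandwidth relationship:
tr = 0.35 / BW
   = 0.35 / 1455.4
   = 0.0002404837158 s
   = 240.4837 us

240.4837 us


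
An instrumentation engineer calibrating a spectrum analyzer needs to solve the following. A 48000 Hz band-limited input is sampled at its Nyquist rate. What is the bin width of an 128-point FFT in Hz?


Step 1 — Nyquist sampling rate:
fs = 2 * fmax = 2 * 48000 = 96000 Hz

Step 2 — DFT bin spacing:
df = fs / N = 96000 / 128 = 750.0 Hz

750.0 Hz


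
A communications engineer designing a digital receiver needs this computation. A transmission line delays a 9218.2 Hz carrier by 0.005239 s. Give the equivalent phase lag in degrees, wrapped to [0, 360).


Phase shift from frequency and time delay:
phi = 360 * f * t_delay
    = 360 * 9218.2 * 0.005239
    = 17385.89 degrees
    mod 360 = 105.89 degrees

105.89 degrees


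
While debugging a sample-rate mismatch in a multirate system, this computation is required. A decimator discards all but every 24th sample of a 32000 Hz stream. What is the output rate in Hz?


Decimation reduces the sample rate:
fs_out = fs_in / M
       = 32000 / 24
       = 1333.3333 Hz

1333.3333 Hz


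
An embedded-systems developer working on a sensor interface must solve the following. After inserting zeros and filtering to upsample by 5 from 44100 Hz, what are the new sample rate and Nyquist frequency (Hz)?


Step 1 — output sample rate after interpolation by L:
fs_out = L * fs_in = 5 * 44100 = 220500 Hz

Step 2 — Nyquist frequency of the output stream:
f_Nyq = fs_out / 2 = 220500 / 2 = 110250.0 Hz

fs_out = 220500 Hz; f_Nyquist = 110250.0 Hz


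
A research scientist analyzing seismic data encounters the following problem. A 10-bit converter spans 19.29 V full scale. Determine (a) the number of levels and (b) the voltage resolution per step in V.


Step 1 — number of quantization levels:
L = 2^N = 2^10 = 1024

Step 2 — LSB step size:
delta = Vfs / L
      = 19.29 / 1024
      = 0.01883789 V

Levels = 1024; step size = 0.01883789 V


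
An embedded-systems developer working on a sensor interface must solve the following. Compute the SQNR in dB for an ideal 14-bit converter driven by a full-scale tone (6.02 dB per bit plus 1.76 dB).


Theoretical SNR for a full-scale sinusoid:
SNR = 6.02 * N + 1.76
    = 6.02 * 14 + 1.76
    = 84.28 + 1.76
    = 86.04 dB

86.04 dB


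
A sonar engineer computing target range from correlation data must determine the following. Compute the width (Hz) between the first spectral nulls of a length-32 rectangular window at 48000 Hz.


Main lobe width for a rectangular window:
Width = 2 * fs / N
      = 2 * 48000 / 32
      = 96000 / 32
      = 3000.0 Hz

3000.0 Hz
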